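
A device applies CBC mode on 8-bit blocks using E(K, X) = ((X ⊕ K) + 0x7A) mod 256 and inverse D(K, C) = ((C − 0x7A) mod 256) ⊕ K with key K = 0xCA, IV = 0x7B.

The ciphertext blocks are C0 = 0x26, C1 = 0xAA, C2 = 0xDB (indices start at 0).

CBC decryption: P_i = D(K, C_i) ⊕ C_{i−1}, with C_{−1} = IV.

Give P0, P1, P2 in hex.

P0: D(K, 0x26) = 0x66; 0x66 ⊕ 0x7B = 0x1D.
P1: D(K, 0xAA) = 0xFA; 0xFA ⊕ 0x26 = 0xDC.
P2: D(K, 0xDB) = 0xAB; 0xAB ⊕ 0xAA = 0x01.

P0 = 0x1D, P1 = 0xDC, P2 = 0x01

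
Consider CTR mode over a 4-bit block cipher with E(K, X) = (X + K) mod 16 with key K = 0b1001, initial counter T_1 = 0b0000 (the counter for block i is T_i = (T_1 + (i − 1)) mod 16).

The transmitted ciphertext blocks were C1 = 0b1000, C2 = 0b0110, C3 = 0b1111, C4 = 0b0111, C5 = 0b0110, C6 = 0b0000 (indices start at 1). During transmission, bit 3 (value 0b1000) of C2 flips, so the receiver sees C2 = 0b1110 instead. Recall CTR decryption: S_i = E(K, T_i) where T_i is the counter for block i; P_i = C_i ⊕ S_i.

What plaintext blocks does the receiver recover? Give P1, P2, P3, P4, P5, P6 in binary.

P1 = 0b0001, P2 = 0b0100, P3 = 0b0100, P4 = 0b1011, P5 = 0b1011, P6 = 0b1110

Only C2 changed, to 0b1110. In CTR, a change in C_i flips the same bit in P_i only; the keystream is unaffected. Decrypting the received ciphertext:
P1: T = 0b0000, S = E(K, T) = 0b1001; 0b1000 ⊕ 0b1001 = 0b0001.
P2: T = 0b0001, S = E(K, T) = 0b1010; 0b1110 ⊕ 0b1010 = 0b0100.
P3: T = 0b0010, S = E(K, T) = 0b1011; 0b1111 ⊕ 0b1011 = 0b0100.
P4: T = 0b0011, S = E(K, T) = 0b1100; 0b0111 ⊕ 0b1100 = 0b1011.
P5: T = 0b0100, S = E(K, T) = 0b1101; 0b0110 ⊕ 0b1101 = 0b1011.
P6: T = 0b0101, S = E(K, T) = 0b1110; 0b0000 ⊕ 0b1110 = 0b1110.
Blocks that differ from the original plaintext: P2.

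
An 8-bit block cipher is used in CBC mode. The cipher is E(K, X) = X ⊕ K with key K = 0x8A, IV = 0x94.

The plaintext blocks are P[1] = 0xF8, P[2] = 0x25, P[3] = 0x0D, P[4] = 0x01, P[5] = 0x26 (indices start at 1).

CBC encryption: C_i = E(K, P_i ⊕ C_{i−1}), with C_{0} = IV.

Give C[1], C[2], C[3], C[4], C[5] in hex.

C[1]: P[1] ⊕ 0x94 = 0x6C; E(K, 0x6C) = 0xE6.
C[2]: P[2] ⊕ 0xE6 = 0xC3; E(K, 0xC3) = 0x49.
C[3]: P[3] ⊕ 0x49 = 0x44; E(K, 0x44) = 0xCE.
C[4]: P[4] ⊕ 0xCE = 0xCF; E(K, 0xCF) = 0x45.
C[5]: P[5] ⊕ 0x45 = 0x63; E(K, 0x63) = 0xE9.

C[1] = 0xE6, C[2] = 0x49, C[3] = 0xCE, C[4] = 0x45, C[5] = 0xE9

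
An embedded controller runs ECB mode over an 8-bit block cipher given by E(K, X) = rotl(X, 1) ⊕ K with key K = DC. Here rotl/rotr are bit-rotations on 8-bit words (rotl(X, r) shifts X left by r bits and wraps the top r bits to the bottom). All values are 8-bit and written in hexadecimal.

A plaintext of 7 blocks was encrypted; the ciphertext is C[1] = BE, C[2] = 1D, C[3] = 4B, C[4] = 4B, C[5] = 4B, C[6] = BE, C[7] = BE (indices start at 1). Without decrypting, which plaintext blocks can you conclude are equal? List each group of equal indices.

ECB encrypts each block independently with the same key, so equal ciphertext blocks imply equal plaintext blocks.
C[1] = C[6] = C[7] = BE, so P[1] = P[6] = P[7].
C[3] = C[4] = C[5] = 4B, so P[3] = P[4] = P[5].

P[1] = P[6] = P[7]; P[3] = P[4] = P[5]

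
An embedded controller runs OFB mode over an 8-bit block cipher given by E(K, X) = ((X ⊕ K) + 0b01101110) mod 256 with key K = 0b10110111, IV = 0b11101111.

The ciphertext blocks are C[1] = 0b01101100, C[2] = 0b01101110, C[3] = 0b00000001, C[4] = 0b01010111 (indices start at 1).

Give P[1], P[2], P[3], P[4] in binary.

OFB decryption: S_i = E(K, S_{i−1}) with S_{0} = IV; P_i = C_i ⊕ S_i.
P[1]: S = E(K, 0b11101111) = 0b11000110; 0b01101100 ⊕ 0b11000110 = 0b10101010.
P[2]: S = E(K, 0b11000110) = 0b11011111; 0b01101110 ⊕ 0b11011111 = 0b10110001.
P[3]: S = E(K, 0b11011111) = 0b11010110; 0b00000001 ⊕ 0b11010110 = 0b11010111.
P[4]: S = E(K, 0b11010110) = 0b11001111; 0b01010111 ⊕ 0b11001111 = 0b10011000.

P[1] = 0b10101010, P[2] = 0b10110001, P[3] = 0b11010111, P[4] = 0b10011000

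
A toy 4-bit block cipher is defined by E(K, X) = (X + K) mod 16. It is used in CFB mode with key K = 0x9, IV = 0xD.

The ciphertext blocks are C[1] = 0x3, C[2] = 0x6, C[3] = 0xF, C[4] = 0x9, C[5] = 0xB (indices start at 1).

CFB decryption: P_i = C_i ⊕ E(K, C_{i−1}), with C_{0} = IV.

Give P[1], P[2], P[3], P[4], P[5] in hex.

P[1] = 0x5, P[2] = 0xA, P[3] = 0x0, P[4] = 0x1, P[5] = 0x9

P[1]: E(K, 0xD) = 0x6; 0x3 ⊕ 0x6 = 0x5.
P[2]: E(K, 0x3) = 0xC; 0x6 ⊕ 0xC = 0xA.
P[3]: E(K, 0x6) = 0xF; 0xF ⊕ 0xF = 0x0.
P[4]: E(K, 0xF) = 0x8; 0x9 ⊕ 0x8 = 0x1.
P[5]: E(K, 0x9) = 0x2; 0xB ⊕ 0x2 = 0x9.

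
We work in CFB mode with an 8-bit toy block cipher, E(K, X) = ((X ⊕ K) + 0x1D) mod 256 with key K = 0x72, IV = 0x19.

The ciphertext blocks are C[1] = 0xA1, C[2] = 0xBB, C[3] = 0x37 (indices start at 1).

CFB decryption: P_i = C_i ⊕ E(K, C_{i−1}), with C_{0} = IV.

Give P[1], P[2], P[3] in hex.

P[1] = 0x29, P[2] = 0x4B, P[3] = 0xD1

P[1]: E(K, 0x19) = 0x88; 0xA1 ⊕ 0x88 = 0x29.
P[2]: E(K, 0xA1) = 0xF0; 0xBB ⊕ 0xF0 = 0x4B.
P[3]: E(K, 0xBB) = 0xE6; 0x37 ⊕ 0xE6 = 0xD1.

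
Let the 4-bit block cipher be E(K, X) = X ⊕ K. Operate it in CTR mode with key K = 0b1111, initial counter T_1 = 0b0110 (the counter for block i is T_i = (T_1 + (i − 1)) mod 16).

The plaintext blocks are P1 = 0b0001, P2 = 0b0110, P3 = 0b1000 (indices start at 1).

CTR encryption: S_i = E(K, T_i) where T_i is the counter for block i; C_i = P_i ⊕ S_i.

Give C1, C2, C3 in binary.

C1: T = 0b0110, S = E(K, T) = 0b1001; 0b0001 ⊕ 0b1001 = 0b1000.
C2: T = 0b0111, S = E(K, T) = 0b1000; 0b0110 ⊕ 0b1000 = 0b1110.
C3: T = 0b1000, S = E(K, T) = 0b0111; 0b1000 ⊕ 0b0111 = 0b1111.

C1 = 0b1000, C2 = 0b1110, C3 = 0b1111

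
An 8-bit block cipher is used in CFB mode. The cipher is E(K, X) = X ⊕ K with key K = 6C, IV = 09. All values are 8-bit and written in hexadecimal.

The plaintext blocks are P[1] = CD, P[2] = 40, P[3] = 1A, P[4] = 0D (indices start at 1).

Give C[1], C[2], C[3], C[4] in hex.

CFB encryption: C_i = P_i ⊕ E(K, C_{i−1}), with C_{0} = IV.
C[1]: E(K, 09) = 65; CD ⊕ 65 = A8.
C[2]: E(K, A8) = C4; 40 ⊕ C4 = 84.
C[3]: E(K, 84) = E8; 1A ⊕ E8 = F2.
C[4]: E(K, F2) = 9E; 0D ⊕ 9E = 93.

C[1] = A8, C[2] = 84, C[3] = F2, C[4] = 93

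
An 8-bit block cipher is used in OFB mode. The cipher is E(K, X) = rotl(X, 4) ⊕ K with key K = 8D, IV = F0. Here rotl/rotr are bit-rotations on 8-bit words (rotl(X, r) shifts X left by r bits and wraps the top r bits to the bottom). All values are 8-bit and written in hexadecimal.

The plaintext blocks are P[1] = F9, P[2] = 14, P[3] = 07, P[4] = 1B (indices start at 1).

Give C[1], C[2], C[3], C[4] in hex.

C[1] = 7B, C[2] = B1, C[3] = D0, C[4] = EB

OFB encryption: S_i = E(K, S_{i−1}) with S_{0} = IV; C_i = P_i ⊕ S_i.
C[1]: S = E(K, F0) = 82; F9 ⊕ 82 = 7B.
C[2]: S = E(K, 82) = A5; 14 ⊕ A5 = B1.
C[3]: S = E(K, A5) = D7; 07 ⊕ D7 = D0.
C[4]: S = E(K, D7) = F0; 1B ⊕ F0 = EB.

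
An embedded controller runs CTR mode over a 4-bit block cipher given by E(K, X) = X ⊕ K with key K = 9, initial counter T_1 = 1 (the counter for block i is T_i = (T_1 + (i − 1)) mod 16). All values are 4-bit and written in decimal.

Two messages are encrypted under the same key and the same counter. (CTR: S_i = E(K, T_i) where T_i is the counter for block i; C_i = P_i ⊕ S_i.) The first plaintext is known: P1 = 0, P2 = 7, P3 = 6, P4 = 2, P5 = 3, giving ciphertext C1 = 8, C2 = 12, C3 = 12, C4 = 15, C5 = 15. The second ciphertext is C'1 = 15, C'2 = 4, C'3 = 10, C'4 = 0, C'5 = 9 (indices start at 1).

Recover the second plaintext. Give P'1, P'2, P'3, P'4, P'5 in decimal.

In CTR with a reused counter, both messages share the same keystream S_i, so C_i ⊕ C'_i = P_i ⊕ P'_i and thus P'_i = P_i ⊕ C_i ⊕ C'_i.
P'1: 0 ⊕ 8 ⊕ 15 = 7.
P'2: 7 ⊕ 12 ⊕ 4 = 15.
P'3: 6 ⊕ 12 ⊕ 10 = 0.
P'4: 2 ⊕ 15 ⊕ 0 = 13.
P'5: 3 ⊕ 15 ⊕ 9 = 5.

P'1 = 7, P'2 = 15, P'3 = 0, P'4 = 13, P'5 = 5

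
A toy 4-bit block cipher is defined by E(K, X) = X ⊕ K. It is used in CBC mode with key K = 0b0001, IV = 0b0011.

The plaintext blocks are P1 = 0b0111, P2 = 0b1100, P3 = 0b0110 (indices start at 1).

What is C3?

CBC encryption: C_i = E(K, P_i ⊕ C_{i−1}), with C_{0} = IV.
C1: P1 ⊕ 0b0011 = 0b0100; E(K, 0b0100) = 0b0101.
C2: P2 ⊕ 0b0101 = 0b1001; E(K, 0b1001) = 0b1000.
C3: P3 ⊕ 0b1000 = 0b1110; E(K, 0b1110) = 0b1111.

C3 = 0b1111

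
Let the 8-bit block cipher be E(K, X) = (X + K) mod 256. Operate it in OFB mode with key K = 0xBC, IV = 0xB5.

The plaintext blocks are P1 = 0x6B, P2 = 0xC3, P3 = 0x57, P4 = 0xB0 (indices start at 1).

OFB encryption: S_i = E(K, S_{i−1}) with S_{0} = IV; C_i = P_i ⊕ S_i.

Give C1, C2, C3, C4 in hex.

C1: S = E(K, 0xB5) = 0x71; 0x6B ⊕ 0x71 = 0x1A.
C2: S = E(K, 0x71) = 0x2D; 0xC3 ⊕ 0x2D = 0xEE.
C3: S = E(K, 0x2D) = 0xE9; 0x57 ⊕ 0xE9 = 0xBE.
C4: S = E(K, 0xE9) = 0xA5; 0xB0 ⊕ 0xA5 = 0x15.

C1 = 0x1A, C2 = 0xEE, C3 = 0xBE, C4 = 0x15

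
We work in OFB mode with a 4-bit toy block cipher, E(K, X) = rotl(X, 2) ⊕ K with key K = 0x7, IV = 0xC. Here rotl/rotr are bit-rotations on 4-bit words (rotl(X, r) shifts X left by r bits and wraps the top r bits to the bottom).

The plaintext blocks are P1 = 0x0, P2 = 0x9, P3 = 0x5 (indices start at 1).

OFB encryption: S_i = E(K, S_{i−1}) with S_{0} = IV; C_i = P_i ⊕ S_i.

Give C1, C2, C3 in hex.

C1 = 0x4, C2 = 0xF, C3 = 0xB

C1: S = E(K, 0xC) = 0x4; 0x0 ⊕ 0x4 = 0x4.
C2: S = E(K, 0x4) = 0x6; 0x9 ⊕ 0x6 = 0xF.
C3: S = E(K, 0x6) = 0xE; 0x5 ⊕ 0xE = 0xB.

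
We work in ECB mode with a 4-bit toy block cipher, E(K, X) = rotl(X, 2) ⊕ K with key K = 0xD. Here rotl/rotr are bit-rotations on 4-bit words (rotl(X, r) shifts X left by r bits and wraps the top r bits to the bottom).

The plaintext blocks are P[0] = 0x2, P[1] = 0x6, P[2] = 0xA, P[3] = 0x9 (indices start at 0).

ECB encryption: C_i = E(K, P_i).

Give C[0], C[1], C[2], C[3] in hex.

C[0] = 0x5, C[1] = 0x4, C[2] = 0x7, C[3] = 0xB

C[0]: E(K, 0x2) = 0x5.
C[1]: E(K, 0x6) = 0x4.
C[2]: E(K, 0xA) = 0x7.
C[3]: E(K, 0x9) = 0xB.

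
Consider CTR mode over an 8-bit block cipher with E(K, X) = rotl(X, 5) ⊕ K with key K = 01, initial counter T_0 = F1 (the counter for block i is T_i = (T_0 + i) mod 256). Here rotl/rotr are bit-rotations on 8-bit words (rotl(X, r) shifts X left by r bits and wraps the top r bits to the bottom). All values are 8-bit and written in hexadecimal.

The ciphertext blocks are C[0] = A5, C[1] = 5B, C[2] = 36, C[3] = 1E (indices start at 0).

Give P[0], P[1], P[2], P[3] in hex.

CTR decryption: S_i = E(K, T_i) where T_i is the counter for block i; P_i = C_i ⊕ S_i.
P[0]: T = F1, S = E(K, T) = 3F; A5 ⊕ 3F = 9A.
P[1]: T = F2, S = E(K, T) = 5F; 5B ⊕ 5F = 04.
P[2]: T = F3, S = E(K, T) = 7F; 36 ⊕ 7F = 49.
P[3]: T = F4, S = E(K, T) = 9F; 1E ⊕ 9F = 81.

P[0] = 9A, P[1] = 04, P[2] = 49, P[3] = 81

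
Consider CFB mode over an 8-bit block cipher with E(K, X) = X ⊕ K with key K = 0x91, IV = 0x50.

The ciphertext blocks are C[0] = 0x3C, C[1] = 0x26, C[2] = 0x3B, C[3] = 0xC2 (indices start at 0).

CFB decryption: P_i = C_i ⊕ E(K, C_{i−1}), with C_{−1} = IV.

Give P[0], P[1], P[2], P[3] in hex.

P[0]: E(K, 0x50) = 0xC1; 0x3C ⊕ 0xC1 = 0xFD.
P[1]: E(K, 0x3C) = 0xAD; 0x26 ⊕ 0xAD = 0x8B.
P[2]: E(K, 0x26) = 0xB7; 0x3B ⊕ 0xB7 = 0x8C.
P[3]: E(K, 0x3B) = 0xAA; 0xC2 ⊕ 0xAA = 0x68.

P[0] = 0xFD, P[1] = 0x8B, P[2] = 0x8C, P[3] = 0x68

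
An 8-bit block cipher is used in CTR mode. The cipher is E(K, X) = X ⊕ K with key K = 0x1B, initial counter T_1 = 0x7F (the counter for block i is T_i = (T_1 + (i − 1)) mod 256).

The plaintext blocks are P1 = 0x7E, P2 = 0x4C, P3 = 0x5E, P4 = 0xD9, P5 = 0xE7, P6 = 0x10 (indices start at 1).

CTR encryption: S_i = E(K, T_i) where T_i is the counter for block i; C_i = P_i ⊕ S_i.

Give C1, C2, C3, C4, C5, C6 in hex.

C1: T = 0x7F, S = E(K, T) = 0x64; 0x7E ⊕ 0x64 = 0x1A.
C2: T = 0x80, S = E(K, T) = 0x9B; 0x4C ⊕ 0x9B = 0xD7.
C3: T = 0x81, S = E(K, T) = 0x9A; 0x5E ⊕ 0x9A = 0xC4.
C4: T = 0x82, S = E(K, T) = 0x99; 0xD9 ⊕ 0x99 = 0x40.
C5: T = 0x83, S = E(K, T) = 0x98; 0xE7 ⊕ 0x98 = 0x7F.
C6: T = 0x84, S = E(K, T) = 0x9F; 0x10 ⊕ 0x9F = 0x8F.

C1 = 0x1A, C2 = 0xD7, C3 = 0xC4, C4 = 0x40, C5 = 0x7F, C6 = 0x8F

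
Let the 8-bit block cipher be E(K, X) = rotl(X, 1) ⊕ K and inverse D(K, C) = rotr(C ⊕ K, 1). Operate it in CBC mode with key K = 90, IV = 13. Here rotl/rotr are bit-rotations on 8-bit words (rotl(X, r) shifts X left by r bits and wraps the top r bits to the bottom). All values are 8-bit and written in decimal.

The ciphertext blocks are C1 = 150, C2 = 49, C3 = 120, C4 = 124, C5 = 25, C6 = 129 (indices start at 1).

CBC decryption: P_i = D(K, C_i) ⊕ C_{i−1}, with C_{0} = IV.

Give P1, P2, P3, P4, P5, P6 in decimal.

P1 = 107, P2 = 35, P3 = 32, P4 = 107, P5 = 221, P6 = 244

P1: D(K, 150) = 102; 102 ⊕ 13 = 107.
P2: D(K, 49) = 181; 181 ⊕ 150 = 35.
P3: D(K, 120) = 17; 17 ⊕ 49 = 32.
P4: D(K, 124) = 19; 19 ⊕ 120 = 107.
P5: D(K, 25) = 161; 161 ⊕ 124 = 221.
P6: D(K, 129) = 237; 237 ⊕ 25 = 244.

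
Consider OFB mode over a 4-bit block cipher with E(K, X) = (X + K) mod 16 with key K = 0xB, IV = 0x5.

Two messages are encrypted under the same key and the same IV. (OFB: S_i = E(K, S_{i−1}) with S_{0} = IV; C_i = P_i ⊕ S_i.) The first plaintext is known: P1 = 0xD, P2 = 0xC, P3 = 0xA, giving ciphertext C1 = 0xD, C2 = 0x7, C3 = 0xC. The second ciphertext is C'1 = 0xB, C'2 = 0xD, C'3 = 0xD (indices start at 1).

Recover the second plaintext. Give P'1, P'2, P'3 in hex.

In OFB with a reused IV, both messages share the same keystream S_i, so C_i ⊕ C'_i = P_i ⊕ P'_i and thus P'_i = P_i ⊕ C_i ⊕ C'_i.
P'1: 0xD ⊕ 0xD ⊕ 0xB = 0xB.
P'2: 0xC ⊕ 0x7 ⊕ 0xD = 0x6.
P'3: 0xA ⊕ 0xC ⊕ 0xD = 0xB.

P'1 = 0xB, P'2 = 0x6, P'3 = 0xB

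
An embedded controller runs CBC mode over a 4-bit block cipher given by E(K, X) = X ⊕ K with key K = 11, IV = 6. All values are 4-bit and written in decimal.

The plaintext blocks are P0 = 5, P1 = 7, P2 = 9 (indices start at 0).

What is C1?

CBC encryption: C_i = E(K, P_i ⊕ C_{i−1}), with C_{−1} = IV.
C0: P0 ⊕ 6 = 3; E(K, 3) = 8.
C1: P1 ⊕ 8 = 15; E(K, 15) = 4.

C1 = 4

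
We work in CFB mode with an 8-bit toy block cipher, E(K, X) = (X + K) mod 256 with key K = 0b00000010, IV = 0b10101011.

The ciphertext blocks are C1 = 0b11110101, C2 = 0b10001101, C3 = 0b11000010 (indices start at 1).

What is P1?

CFB decryption: P_i = C_i ⊕ E(K, C_{i−1}), with C_{0} = IV.
P1: E(K, 0b10101011) = 0b10101101; 0b11110101 ⊕ 0b10101101 = 0b01011000.

P1 = 0b01011000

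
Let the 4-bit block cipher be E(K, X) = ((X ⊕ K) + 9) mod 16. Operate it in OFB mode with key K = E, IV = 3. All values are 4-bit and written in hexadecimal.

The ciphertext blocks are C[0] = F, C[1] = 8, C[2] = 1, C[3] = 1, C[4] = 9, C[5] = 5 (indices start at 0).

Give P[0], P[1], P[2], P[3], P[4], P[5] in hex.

OFB decryption: S_i = E(K, S_{i−1}) with S_{−1} = IV; P_i = C_i ⊕ S_i.
P[0]: S = E(K, 3) = 6; F ⊕ 6 = 9.
P[1]: S = E(K, 6) = 1; 8 ⊕ 1 = 9.
P[2]: S = E(K, 1) = 8; 1 ⊕ 8 = 9.
P[3]: S = E(K, 8) = F; 1 ⊕ F = E.
P[4]: S = E(K, F) = A; 9 ⊕ A = 3.
P[5]: S = E(K, A) = D; 5 ⊕ D = 8.

P[0] = 9, P[1] = 9, P[2] = 9, P[3] = E, P[4] = 3, P[5] = 8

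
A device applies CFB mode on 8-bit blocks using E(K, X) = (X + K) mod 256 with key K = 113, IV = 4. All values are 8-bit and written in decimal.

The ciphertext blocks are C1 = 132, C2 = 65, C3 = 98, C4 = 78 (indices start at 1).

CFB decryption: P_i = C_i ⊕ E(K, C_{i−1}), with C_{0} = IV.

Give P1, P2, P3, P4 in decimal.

P1 = 241, P2 = 180, P3 = 208, P4 = 157

P1: E(K, 4) = 117; 132 ⊕ 117 = 241.
P2: E(K, 132) = 245; 65 ⊕ 245 = 180.
P3: E(K, 65) = 178; 98 ⊕ 178 = 208.
P4: E(K, 98) = 211; 78 ⊕ 211 = 157.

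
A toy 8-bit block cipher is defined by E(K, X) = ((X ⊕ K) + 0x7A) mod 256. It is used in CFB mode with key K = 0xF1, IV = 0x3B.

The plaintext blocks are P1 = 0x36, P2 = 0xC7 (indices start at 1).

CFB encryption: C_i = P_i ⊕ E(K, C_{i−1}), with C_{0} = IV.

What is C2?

C2 = 0x3A

C1: E(K, 0x3B) = 0x44; 0x36 ⊕ 0x44 = 0x72.
C2: E(K, 0x72) = 0xFD; 0xC7 ⊕ 0xFD = 0x3A.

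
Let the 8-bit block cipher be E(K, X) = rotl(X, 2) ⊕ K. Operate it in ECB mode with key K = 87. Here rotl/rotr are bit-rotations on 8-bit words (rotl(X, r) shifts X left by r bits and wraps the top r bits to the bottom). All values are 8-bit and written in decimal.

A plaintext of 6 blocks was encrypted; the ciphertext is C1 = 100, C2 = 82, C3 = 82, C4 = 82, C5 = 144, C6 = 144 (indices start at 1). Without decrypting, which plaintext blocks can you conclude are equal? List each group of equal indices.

ECB encrypts each block independently with the same key, so equal ciphertext blocks imply equal plaintext blocks.
C2 = C3 = C4 = 82, so P2 = P3 = P4.
C5 = C6 = 144, so P5 = P6.

P2 = P3 = P4; P5 = P6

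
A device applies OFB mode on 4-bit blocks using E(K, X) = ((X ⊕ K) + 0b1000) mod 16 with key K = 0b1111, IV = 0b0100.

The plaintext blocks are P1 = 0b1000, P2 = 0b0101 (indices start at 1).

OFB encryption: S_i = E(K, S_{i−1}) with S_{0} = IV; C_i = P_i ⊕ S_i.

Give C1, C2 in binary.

C1: S = E(K, 0b0100) = 0b0011; 0b1000 ⊕ 0b0011 = 0b1011.
C2: S = E(K, 0b0011) = 0b0100; 0b0101 ⊕ 0b0100 = 0b0001.

C1 = 0b1011, C2 = 0b0001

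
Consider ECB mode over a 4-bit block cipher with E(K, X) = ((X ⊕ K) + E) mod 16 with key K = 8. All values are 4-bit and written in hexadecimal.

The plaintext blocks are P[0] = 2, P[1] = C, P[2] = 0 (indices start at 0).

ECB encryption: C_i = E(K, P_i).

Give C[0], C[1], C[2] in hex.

C[0] = 8, C[1] = 2, C[2] = 6

C[0]: E(K, 2) = 8.
C[1]: E(K, C) = 2.
C[2]: E(K, 0) = 6.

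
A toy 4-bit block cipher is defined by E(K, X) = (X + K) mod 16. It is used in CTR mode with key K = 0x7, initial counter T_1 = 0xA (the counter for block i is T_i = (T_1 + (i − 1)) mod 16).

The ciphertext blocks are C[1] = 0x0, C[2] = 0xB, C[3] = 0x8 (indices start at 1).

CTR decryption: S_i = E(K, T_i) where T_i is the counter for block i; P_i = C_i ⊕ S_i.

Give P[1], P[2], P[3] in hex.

P[1]: T = 0xA, S = E(K, T) = 0x1; 0x0 ⊕ 0x1 = 0x1.
P[2]: T = 0xB, S = E(K, T) = 0x2; 0xB ⊕ 0x2 = 0x9.
P[3]: T = 0xC, S = E(K, T) = 0x3; 0x8 ⊕ 0x3 = 0xB.

P[1] = 0x1, P[2] = 0x9, P[3] = 0xB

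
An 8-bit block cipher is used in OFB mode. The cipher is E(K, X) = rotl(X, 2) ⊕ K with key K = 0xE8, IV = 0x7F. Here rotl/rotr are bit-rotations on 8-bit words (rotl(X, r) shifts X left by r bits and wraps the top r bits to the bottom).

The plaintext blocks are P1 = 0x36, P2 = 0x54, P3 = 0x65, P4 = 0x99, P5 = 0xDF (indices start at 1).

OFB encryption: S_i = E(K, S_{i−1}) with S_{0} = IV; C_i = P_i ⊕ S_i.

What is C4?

C1: S = E(K, 0x7F) = 0x15; 0x36 ⊕ 0x15 = 0x23.
C2: S = E(K, 0x15) = 0xBC; 0x54 ⊕ 0xBC = 0xE8.
C3: S = E(K, 0xBC) = 0x1A; 0x65 ⊕ 0x1A = 0x7F.
C4: S = E(K, 0x1A) = 0x80; 0x99 ⊕ 0x80 = 0x19.

C4 = 0x19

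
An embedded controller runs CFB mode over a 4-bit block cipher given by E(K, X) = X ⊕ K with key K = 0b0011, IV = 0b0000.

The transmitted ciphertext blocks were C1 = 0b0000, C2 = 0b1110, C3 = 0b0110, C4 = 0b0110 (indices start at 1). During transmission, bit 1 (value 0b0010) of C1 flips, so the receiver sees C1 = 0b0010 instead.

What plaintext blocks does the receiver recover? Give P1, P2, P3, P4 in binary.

P1 = 0b0001, P2 = 0b1111, P3 = 0b1011, P4 = 0b0011

CFB decryption: P_i = C_i ⊕ E(K, C_{i−1}), with C_{0} = IV.
Only C1 changed, to 0b0010. In CFB, a change in C_i flips the same bit in P_i and garbles P_{i+1}. Decrypting the received ciphertext:
P1: E(K, 0b0000) = 0b0011; 0b0010 ⊕ 0b0011 = 0b0001.
P2: E(K, 0b0010) = 0b0001; 0b1110 ⊕ 0b0001 = 0b1111.
P3: E(K, 0b1110) = 0b1101; 0b0110 ⊕ 0b1101 = 0b1011.
P4: E(K, 0b0110) = 0b0101; 0b0110 ⊕ 0b0101 = 0b0011.
Blocks that differ from the original plaintext: P1, P2.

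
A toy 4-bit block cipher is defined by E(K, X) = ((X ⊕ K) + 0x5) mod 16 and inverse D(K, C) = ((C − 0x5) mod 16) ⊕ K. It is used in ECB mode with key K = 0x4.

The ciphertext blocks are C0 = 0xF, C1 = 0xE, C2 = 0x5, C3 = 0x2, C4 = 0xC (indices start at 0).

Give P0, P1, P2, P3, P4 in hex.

P0 = 0xE, P1 = 0xD, P2 = 0x4, P3 = 0x9, P4 = 0x3

ECB decryption: P_i = D(K, C_i).
P0: D(K, 0xF) = 0xE.
P1: D(K, 0xE) = 0xD.
P2: D(K, 0x5) = 0x4.
P3: D(K, 0x2) = 0x9.
P4: D(K, 0xC) = 0x3.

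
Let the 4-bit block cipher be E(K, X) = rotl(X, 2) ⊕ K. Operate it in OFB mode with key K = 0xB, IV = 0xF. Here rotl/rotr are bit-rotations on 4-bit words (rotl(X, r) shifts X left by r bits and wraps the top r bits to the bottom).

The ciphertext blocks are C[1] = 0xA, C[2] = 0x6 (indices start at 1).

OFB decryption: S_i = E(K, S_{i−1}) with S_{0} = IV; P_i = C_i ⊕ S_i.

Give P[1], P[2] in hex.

P[1]: S = E(K, 0xF) = 0x4; 0xA ⊕ 0x4 = 0xE.
P[2]: S = E(K, 0x4) = 0xA; 0x6 ⊕ 0xA = 0xC.

P[1] = 0xE, P[2] = 0xC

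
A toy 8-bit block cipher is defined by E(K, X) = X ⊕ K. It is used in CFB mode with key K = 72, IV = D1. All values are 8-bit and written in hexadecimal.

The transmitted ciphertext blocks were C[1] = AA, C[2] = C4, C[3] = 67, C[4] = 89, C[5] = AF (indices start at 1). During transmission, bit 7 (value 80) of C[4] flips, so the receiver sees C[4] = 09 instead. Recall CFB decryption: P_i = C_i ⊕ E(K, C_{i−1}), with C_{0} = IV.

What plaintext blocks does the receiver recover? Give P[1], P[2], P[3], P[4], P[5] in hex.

P[1] = 09, P[2] = 1C, P[3] = D1, P[4] = 1C, P[5] = D4

Only C[4] changed, to 09. In CFB, a change in C_i flips the same bit in P_i and garbles P_{i+1}. Decrypting the received ciphertext:
P[1]: E(K, D1) = A3; AA ⊕ A3 = 09.
P[2]: E(K, AA) = D8; C4 ⊕ D8 = 1C.
P[3]: E(K, C4) = B6; 67 ⊕ B6 = D1.
P[4]: E(K, 67) = 15; 09 ⊕ 15 = 1C.
P[5]: E(K, 09) = 7B; AF ⊕ 7B = D4.
Blocks that differ from the original plaintext: P[4], P[5].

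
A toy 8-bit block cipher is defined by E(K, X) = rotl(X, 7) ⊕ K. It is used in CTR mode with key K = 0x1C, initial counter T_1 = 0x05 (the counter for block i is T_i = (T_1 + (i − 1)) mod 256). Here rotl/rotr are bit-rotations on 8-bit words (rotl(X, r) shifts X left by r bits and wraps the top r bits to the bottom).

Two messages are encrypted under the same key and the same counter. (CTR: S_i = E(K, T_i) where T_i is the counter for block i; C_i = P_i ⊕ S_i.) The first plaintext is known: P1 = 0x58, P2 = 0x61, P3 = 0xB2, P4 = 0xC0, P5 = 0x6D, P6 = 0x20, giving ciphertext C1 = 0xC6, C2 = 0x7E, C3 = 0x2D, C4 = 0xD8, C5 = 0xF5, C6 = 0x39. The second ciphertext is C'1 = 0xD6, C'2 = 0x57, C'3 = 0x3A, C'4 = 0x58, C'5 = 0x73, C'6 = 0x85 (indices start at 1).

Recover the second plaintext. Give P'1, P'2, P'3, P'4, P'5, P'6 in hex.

In CTR with a reused counter, both messages share the same keystream S_i, so C_i ⊕ C'_i = P_i ⊕ P'_i and thus P'_i = P_i ⊕ C_i ⊕ C'_i.
P'1: 0x58 ⊕ 0xC6 ⊕ 0xD6 = 0x48.
P'2: 0x61 ⊕ 0x7E ⊕ 0x57 = 0x48.
P'3: 0xB2 ⊕ 0x2D ⊕ 0x3A = 0xA5.
P'4: 0xC0 ⊕ 0xD8 ⊕ 0x58 = 0x40.
P'5: 0x6D ⊕ 0xF5 ⊕ 0x73 = 0xEB.
P'6: 0x20 ⊕ 0x39 ⊕ 0x85 = 0x9C.

P'1 = 0x48, P'2 = 0x48, P'3 = 0xA5, P'4 = 0x40, P'5 = 0xEB, P'6 = 0x9C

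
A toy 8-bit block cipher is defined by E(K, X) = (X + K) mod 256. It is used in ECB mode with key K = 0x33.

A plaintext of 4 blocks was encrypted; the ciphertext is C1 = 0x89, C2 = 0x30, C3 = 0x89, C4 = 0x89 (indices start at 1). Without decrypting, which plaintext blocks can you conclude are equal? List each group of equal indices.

ECB encrypts each block independently with the same key, so equal ciphertext blocks imply equal plaintext blocks.
C1 = C3 = C4 = 0x89, so P1 = P3 = P4.

P1 = P3 = P4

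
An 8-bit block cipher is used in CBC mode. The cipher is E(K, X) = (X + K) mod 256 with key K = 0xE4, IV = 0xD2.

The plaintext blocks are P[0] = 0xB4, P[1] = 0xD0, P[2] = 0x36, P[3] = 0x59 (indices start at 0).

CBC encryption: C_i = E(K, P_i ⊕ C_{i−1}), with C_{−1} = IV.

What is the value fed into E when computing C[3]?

C[0]: P[0] ⊕ 0xD2 = 0x66; E(K, 0x66) = 0x4A.
C[1]: P[1] ⊕ 0x4A = 0x9A; E(K, 0x9A) = 0x7E.
C[2]: P[2] ⊕ 0x7E = 0x48; E(K, 0x48) = 0x2C.
C[3]: P[3] ⊕ 0x2C = 0x75; E(K, 0x75) = 0x59.
So the input to E for block [3] is 0x75.

0x75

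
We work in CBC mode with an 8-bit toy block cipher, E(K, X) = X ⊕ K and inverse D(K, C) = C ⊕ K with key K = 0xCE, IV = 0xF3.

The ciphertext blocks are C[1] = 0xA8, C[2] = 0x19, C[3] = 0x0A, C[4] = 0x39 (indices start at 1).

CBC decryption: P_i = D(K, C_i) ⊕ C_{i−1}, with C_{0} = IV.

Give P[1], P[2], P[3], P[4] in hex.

P[1] = 0x95, P[2] = 0x7F, P[3] = 0xDD, P[4] = 0xFD

P[1]: D(K, 0xA8) = 0x66; 0x66 ⊕ 0xF3 = 0x95.
P[2]: D(K, 0x19) = 0xD7; 0xD7 ⊕ 0xA8 = 0x7F.
P[3]: D(K, 0x0A) = 0xC4; 0xC4 ⊕ 0x19 = 0xDD.
P[4]: D(K, 0x39) = 0xF7; 0xF7 ⊕ 0x0A = 0xFD.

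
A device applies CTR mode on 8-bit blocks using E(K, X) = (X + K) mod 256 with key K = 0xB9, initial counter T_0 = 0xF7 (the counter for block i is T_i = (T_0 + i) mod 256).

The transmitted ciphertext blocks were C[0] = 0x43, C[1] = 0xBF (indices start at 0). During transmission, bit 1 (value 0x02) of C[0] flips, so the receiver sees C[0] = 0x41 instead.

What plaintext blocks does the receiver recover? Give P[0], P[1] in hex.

CTR decryption: S_i = E(K, T_i) where T_i is the counter for block i; P_i = C_i ⊕ S_i.
Only C[0] changed, to 0x41. In CTR, a change in C_i flips the same bit in P_i only; the keystream is unaffected. Decrypting the received ciphertext:
P[0]: T = 0xF7, S = E(K, T) = 0xB0; 0x41 ⊕ 0xB0 = 0xF1.
P[1]: T = 0xF8, S = E(K, T) = 0xB1; 0xBF ⊕ 0xB1 = 0x0E.
Blocks that differ from the original plaintext: P[0].

P[0] = 0xF1, P[1] = 0x0E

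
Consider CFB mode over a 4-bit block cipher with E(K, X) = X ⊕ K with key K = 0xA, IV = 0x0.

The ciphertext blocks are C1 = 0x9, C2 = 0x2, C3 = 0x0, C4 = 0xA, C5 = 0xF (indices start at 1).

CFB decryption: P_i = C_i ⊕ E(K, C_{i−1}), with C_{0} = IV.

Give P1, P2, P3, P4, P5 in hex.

P1 = 0x3, P2 = 0x1, P3 = 0x8, P4 = 0x0, P5 = 0xF

P1: E(K, 0x0) = 0xA; 0x9 ⊕ 0xA = 0x3.
P2: E(K, 0x9) = 0x3; 0x2 ⊕ 0x3 = 0x1.
P3: E(K, 0x2) = 0x8; 0x0 ⊕ 0x8 = 0x8.
P4: E(K, 0x0) = 0xA; 0xA ⊕ 0xA = 0x0.
P5: E(K, 0xA) = 0x0; 0xF ⊕ 0x0 = 0xF.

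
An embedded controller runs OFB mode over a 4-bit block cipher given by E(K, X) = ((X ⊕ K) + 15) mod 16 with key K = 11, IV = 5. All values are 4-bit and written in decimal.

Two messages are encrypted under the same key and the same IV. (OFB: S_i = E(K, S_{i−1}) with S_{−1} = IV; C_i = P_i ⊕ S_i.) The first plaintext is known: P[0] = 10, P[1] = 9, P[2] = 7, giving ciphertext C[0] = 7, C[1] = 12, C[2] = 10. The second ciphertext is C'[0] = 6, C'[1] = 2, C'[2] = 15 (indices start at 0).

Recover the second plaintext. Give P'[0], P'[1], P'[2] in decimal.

In OFB with a reused IV, both messages share the same keystream S_i, so C_i ⊕ C'_i = P_i ⊕ P'_i and thus P'_i = P_i ⊕ C_i ⊕ C'_i.
P'[0]: 10 ⊕ 7 ⊕ 6 = 11.
P'[1]: 9 ⊕ 12 ⊕ 2 = 7.
P'[2]: 7 ⊕ 10 ⊕ 15 = 2.

P'[0] = 11, P'[1] = 7, P'[2] = 2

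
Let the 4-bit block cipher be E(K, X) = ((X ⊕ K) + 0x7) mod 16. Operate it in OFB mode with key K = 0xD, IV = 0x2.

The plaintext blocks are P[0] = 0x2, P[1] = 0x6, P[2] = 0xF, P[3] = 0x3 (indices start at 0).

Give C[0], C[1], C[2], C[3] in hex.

OFB encryption: S_i = E(K, S_{i−1}) with S_{−1} = IV; C_i = P_i ⊕ S_i.
C[0]: S = E(K, 0x2) = 0x6; 0x2 ⊕ 0x6 = 0x4.
C[1]: S = E(K, 0x6) = 0x2; 0x6 ⊕ 0x2 = 0x4.
C[2]: S = E(K, 0x2) = 0x6; 0xF ⊕ 0x6 = 0x9.
C[3]: S = E(K, 0x6) = 0x2; 0x3 ⊕ 0x2 = 0x1.

C[0] = 0x4, C[1] = 0x4, C[2] = 0x9, C[3] = 0x1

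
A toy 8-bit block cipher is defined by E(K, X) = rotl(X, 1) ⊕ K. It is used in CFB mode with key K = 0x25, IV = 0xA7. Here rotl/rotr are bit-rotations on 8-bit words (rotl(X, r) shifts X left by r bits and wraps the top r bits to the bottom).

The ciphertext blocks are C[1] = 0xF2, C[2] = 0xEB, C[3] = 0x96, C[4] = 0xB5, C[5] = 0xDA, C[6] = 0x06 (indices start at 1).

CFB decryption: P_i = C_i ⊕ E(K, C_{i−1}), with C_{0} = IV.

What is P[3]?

P[3]: E(K, 0xEB) = 0xF2; 0x96 ⊕ 0xF2 = 0x64.

P[3] = 0x64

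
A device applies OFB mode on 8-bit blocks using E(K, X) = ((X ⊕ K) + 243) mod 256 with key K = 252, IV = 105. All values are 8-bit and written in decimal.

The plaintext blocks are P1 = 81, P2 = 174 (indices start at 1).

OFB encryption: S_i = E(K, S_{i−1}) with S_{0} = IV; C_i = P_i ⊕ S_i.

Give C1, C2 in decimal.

C1 = 217, C2 = 201

C1: S = E(K, 105) = 136; 81 ⊕ 136 = 217.
C2: S = E(K, 136) = 103; 174 ⊕ 103 = 201.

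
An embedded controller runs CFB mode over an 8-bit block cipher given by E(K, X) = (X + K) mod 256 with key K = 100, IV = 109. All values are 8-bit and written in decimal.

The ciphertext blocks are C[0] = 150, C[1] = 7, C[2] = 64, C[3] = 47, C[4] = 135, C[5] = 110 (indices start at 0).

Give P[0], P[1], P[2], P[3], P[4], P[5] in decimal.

CFB decryption: P_i = C_i ⊕ E(K, C_{i−1}), with C_{−1} = IV.
P[0]: E(K, 109) = 209; 150 ⊕ 209 = 71.
P[1]: E(K, 150) = 250; 7 ⊕ 250 = 253.
P[2]: E(K, 7) = 107; 64 ⊕ 107 = 43.
P[3]: E(K, 64) = 164; 47 ⊕ 164 = 139.
P[4]: E(K, 47) = 147; 135 ⊕ 147 = 20.
P[5]: E(K, 135) = 235; 110 ⊕ 235 = 133.

P[0] = 71, P[1] = 253, P[2] = 43, P[3] = 139, P[4] = 20, P[5] = 133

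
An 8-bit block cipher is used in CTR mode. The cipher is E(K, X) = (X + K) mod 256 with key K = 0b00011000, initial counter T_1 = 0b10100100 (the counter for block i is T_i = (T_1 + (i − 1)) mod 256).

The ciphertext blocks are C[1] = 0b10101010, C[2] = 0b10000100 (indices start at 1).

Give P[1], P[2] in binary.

CTR decryption: S_i = E(K, T_i) where T_i is the counter for block i; P_i = C_i ⊕ S_i.
P[1]: T = 0b10100100, S = E(K, T) = 0b10111100; 0b10101010 ⊕ 0b10111100 = 0b00010110.
P[2]: T = 0b10100101, S = E(K, T) = 0b10111101; 0b10000100 ⊕ 0b10111101 = 0b00111001.

P[1] = 0b00010110, P[2] = 0b00111001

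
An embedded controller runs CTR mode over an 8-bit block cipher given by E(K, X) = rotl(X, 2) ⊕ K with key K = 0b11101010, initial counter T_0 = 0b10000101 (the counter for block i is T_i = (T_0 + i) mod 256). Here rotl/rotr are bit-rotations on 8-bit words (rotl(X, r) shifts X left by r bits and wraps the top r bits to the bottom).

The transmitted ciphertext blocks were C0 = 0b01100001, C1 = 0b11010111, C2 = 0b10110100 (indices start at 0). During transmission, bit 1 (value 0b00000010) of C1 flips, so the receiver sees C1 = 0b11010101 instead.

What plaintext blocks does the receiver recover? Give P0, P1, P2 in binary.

CTR decryption: S_i = E(K, T_i) where T_i is the counter for block i; P_i = C_i ⊕ S_i.
Only C1 changed, to 0b11010101. In CTR, a change in C_i flips the same bit in P_i only; the keystream is unaffected. Decrypting the received ciphertext:
P0: T = 0b10000101, S = E(K, T) = 0b11111100; 0b01100001 ⊕ 0b11111100 = 0b10011101.
P1: T = 0b10000110, S = E(K, T) = 0b11110000; 0b11010101 ⊕ 0b11110000 = 0b00100101.
P2: T = 0b10000111, S = E(K, T) = 0b11110100; 0b10110100 ⊕ 0b11110100 = 0b01000000.
Blocks that differ from the original plaintext: P1.

P0 = 0b10011101, P1 = 0b00100101, P2 = 0b01000000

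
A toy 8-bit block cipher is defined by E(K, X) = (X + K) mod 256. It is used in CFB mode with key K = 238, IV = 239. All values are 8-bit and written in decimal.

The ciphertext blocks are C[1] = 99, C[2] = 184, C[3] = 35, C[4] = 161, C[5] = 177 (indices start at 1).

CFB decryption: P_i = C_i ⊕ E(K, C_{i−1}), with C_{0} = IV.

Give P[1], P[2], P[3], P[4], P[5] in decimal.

P[1]: E(K, 239) = 221; 99 ⊕ 221 = 190.
P[2]: E(K, 99) = 81; 184 ⊕ 81 = 233.
P[3]: E(K, 184) = 166; 35 ⊕ 166 = 133.
P[4]: E(K, 35) = 17; 161 ⊕ 17 = 176.
P[5]: E(K, 161) = 143; 177 ⊕ 143 = 62.

P[1] = 190, P[2] = 233, P[3] = 133, P[4] = 176, P[5] = 62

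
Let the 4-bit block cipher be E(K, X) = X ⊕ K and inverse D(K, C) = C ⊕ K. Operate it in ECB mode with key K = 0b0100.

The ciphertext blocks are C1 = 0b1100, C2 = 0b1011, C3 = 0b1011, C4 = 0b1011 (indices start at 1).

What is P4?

P4 = 0b1111

ECB decryption: P_i = D(K, C_i).
P4: D(K, 0b1011) = 0b1111.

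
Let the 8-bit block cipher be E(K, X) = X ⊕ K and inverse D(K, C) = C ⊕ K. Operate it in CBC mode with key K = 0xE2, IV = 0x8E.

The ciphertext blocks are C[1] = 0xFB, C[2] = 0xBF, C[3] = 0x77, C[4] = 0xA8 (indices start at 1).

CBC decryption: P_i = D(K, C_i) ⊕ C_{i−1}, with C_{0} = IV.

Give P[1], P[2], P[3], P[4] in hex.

P[1] = 0x97, P[2] = 0xA6, P[3] = 0x2A, P[4] = 0x3D

P[1]: D(K, 0xFB) = 0x19; 0x19 ⊕ 0x8E = 0x97.
P[2]: D(K, 0xBF) = 0x5D; 0x5D ⊕ 0xFB = 0xA6.
P[3]: D(K, 0x77) = 0x95; 0x95 ⊕ 0xBF = 0x2A.
P[4]: D(K, 0xA8) = 0x4A; 0x4A ⊕ 0x77 = 0x3D.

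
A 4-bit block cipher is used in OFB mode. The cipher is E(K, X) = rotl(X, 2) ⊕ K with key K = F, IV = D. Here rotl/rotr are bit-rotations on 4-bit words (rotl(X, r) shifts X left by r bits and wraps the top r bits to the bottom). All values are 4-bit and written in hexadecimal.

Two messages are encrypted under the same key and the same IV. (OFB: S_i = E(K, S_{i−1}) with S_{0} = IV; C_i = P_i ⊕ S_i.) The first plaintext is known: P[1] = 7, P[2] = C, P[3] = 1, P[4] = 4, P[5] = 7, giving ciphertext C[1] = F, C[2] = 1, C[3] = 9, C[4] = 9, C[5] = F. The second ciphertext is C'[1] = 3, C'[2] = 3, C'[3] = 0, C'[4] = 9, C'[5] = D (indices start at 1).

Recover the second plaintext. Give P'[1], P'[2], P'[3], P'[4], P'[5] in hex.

In OFB with a reused IV, both messages share the same keystream S_i, so C_i ⊕ C'_i = P_i ⊕ P'_i and thus P'_i = P_i ⊕ C_i ⊕ C'_i.
P'[1]: 7 ⊕ F ⊕ 3 = B.
P'[2]: C ⊕ 1 ⊕ 3 = E.
P'[3]: 1 ⊕ 9 ⊕ 0 = 8.
P'[4]: 4 ⊕ 9 ⊕ 9 = 4.
P'[5]: 7 ⊕ F ⊕ D = 5.

P'[1] = B, P'[2] = E, P'[3] = 8, P'[4] = 4, P'[5] = 5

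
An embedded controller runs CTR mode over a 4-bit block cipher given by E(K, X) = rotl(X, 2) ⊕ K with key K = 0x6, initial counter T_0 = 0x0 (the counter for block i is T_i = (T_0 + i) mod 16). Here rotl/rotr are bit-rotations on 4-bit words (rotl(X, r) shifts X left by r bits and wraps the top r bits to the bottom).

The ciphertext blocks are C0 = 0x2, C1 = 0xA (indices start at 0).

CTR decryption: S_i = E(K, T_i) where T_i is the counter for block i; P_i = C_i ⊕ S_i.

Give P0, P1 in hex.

P0: T = 0x0, S = E(K, T) = 0x6; 0x2 ⊕ 0x6 = 0x4.
P1: T = 0x1, S = E(K, T) = 0x2; 0xA ⊕ 0x2 = 0x8.

P0 = 0x4, P1 = 0x8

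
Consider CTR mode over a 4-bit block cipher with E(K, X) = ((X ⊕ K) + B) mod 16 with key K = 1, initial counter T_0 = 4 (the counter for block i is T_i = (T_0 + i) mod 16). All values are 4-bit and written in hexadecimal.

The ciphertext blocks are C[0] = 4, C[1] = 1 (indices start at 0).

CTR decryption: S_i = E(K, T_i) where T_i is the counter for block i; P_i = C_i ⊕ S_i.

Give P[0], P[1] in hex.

P[0] = 4, P[1] = E

P[0]: T = 4, S = E(K, T) = 0; 4 ⊕ 0 = 4.
P[1]: T = 5, S = E(K, T) = F; 1 ⊕ F = E.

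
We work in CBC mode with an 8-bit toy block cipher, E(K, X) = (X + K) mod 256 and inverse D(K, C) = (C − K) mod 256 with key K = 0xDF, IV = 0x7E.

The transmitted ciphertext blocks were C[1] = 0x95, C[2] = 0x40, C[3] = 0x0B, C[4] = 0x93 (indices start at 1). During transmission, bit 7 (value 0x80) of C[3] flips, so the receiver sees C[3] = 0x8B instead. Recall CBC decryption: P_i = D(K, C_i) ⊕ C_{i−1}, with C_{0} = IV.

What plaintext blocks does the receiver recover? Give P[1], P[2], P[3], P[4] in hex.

P[1] = 0xC8, P[2] = 0xF4, P[3] = 0xEC, P[4] = 0x3F

Only C[3] changed, to 0x8B. In CBC, a change in C_i garbles P_i and flips the same bit in P_{i+1}. Decrypting the received ciphertext:
P[1]: D(K, 0x95) = 0xB6; 0xB6 ⊕ 0x7E = 0xC8.
P[2]: D(K, 0x40) = 0x61; 0x61 ⊕ 0x95 = 0xF4.
P[3]: D(K, 0x8B) = 0xAC; 0xAC ⊕ 0x40 = 0xEC.
P[4]: D(K, 0x93) = 0xB4; 0xB4 ⊕ 0x8B = 0x3F.
Blocks that differ from the original plaintext: P[3], P[4].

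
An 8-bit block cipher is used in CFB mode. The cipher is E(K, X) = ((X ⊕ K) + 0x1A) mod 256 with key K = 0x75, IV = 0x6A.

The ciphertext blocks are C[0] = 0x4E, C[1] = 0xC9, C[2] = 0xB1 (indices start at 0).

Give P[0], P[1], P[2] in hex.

P[0] = 0x77, P[1] = 0x9C, P[2] = 0x67

CFB decryption: P_i = C_i ⊕ E(K, C_{i−1}), with C_{−1} = IV.
P[0]: E(K, 0x6A) = 0x39; 0x4E ⊕ 0x39 = 0x77.
P[1]: E(K, 0x4E) = 0x55; 0xC9 ⊕ 0x55 = 0x9C.
P[2]: E(K, 0xC9) = 0xD6; 0xB1 ⊕ 0xD6 = 0x67.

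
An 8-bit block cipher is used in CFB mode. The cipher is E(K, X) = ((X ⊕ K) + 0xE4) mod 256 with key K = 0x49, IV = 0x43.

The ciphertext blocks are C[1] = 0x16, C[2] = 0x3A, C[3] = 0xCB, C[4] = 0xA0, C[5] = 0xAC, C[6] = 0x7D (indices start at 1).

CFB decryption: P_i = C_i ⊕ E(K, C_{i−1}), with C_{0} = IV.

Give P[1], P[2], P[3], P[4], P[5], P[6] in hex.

P[1] = 0xF8, P[2] = 0x79, P[3] = 0x9C, P[4] = 0xC6, P[5] = 0x61, P[6] = 0xB4

P[1]: E(K, 0x43) = 0xEE; 0x16 ⊕ 0xEE = 0xF8.
P[2]: E(K, 0x16) = 0x43; 0x3A ⊕ 0x43 = 0x79.
P[3]: E(K, 0x3A) = 0x57; 0xCB ⊕ 0x57 = 0x9C.
P[4]: E(K, 0xCB) = 0x66; 0xA0 ⊕ 0x66 = 0xC6.
P[5]: E(K, 0xA0) = 0xCD; 0xAC ⊕ 0xCD = 0x61.
P[6]: E(K, 0xAC) = 0xC9; 0x7D ⊕ 0xC9 = 0xB4.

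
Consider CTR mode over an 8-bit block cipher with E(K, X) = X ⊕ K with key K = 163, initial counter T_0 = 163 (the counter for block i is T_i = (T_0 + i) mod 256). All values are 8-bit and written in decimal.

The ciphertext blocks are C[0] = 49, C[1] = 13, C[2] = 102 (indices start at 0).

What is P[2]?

P[2] = 96

CTR decryption: S_i = E(K, T_i) where T_i is the counter for block i; P_i = C_i ⊕ S_i.
P[2]: T = 165, S = E(K, T) = 6; 102 ⊕ 6 = 96.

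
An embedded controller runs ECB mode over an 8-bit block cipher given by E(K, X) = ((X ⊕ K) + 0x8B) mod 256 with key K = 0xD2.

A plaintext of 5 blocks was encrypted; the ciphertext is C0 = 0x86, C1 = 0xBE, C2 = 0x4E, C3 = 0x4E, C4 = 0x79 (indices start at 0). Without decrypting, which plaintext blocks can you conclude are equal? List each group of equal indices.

ECB encrypts each block independently with the same key, so equal ciphertext blocks imply equal plaintext blocks.
C2 = C3 = 0x4E, so P2 = P3.

P2 = P3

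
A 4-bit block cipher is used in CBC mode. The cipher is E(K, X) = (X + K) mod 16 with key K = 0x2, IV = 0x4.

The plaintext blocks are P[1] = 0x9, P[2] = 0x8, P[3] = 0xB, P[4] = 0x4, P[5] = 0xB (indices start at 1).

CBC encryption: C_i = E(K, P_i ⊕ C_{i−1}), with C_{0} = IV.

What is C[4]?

C[4] = 0x2

C[1]: P[1] ⊕ 0x4 = 0xD; E(K, 0xD) = 0xF.
C[2]: P[2] ⊕ 0xF = 0x7; E(K, 0x7) = 0x9.
C[3]: P[3] ⊕ 0x9 = 0x2; E(K, 0x2) = 0x4.
C[4]: P[4] ⊕ 0x4 = 0x0; E(K, 0x0) = 0x2.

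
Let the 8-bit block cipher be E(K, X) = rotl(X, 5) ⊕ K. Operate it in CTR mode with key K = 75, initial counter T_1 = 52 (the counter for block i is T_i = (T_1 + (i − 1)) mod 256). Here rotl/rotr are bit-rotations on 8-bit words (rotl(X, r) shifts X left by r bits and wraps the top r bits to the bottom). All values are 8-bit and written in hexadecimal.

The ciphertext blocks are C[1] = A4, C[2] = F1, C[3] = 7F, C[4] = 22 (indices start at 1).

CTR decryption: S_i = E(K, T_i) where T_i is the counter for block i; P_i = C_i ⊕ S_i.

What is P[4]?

P[4] = FD

P[4]: T = 55, S = E(K, T) = DF; 22 ⊕ DF = FD.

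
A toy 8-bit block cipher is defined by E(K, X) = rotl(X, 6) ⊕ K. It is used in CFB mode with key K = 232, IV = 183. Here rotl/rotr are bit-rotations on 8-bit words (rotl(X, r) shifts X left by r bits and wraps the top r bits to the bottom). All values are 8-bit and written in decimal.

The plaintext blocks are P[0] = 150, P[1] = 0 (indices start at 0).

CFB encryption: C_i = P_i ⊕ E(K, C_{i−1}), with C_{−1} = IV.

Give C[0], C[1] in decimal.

C[0] = 147, C[1] = 12

C[0]: E(K, 183) = 5; 150 ⊕ 5 = 147.
C[1]: E(K, 147) = 12; 0 ⊕ 12 = 12.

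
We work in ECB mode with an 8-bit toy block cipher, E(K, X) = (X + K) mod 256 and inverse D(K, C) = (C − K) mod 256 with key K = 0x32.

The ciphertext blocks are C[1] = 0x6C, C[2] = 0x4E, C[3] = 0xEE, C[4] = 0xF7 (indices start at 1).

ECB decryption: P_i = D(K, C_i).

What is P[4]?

P[4] = 0xC5

P[4]: D(K, 0xF7) = 0xC5.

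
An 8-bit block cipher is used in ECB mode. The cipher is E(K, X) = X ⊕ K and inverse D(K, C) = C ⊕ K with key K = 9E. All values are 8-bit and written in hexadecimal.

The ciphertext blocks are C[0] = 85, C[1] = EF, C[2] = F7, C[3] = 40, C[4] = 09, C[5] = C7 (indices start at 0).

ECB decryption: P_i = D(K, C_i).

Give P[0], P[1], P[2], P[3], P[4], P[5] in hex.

P[0]: D(K, 85) = 1B.
P[1]: D(K, EF) = 71.
P[2]: D(K, F7) = 69.
P[3]: D(K, 40) = DE.
P[4]: D(K, 09) = 97.
P[5]: D(K, C7) = 59.

P[0] = 1B, P[1] = 71, P[2] = 69, P[3] = DE, P[4] = 97, P[5] = 59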